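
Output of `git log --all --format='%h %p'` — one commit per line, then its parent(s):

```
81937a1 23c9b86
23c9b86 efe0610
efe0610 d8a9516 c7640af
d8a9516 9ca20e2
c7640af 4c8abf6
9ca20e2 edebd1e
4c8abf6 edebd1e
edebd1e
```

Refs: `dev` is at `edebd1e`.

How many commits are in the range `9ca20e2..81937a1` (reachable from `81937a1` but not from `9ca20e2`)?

6

Reachable from 81937a1: {23c9b86, 4c8abf6, 81937a1, 9ca20e2, c7640af, d8a9516, edebd1e, efe0610}.
Reachable from 9ca20e2: {9ca20e2, edebd1e}.
In 81937a1's history but not 9ca20e2's: {23c9b86, 4c8abf6, 81937a1, c7640af, d8a9516, efe0610} — 6 commits.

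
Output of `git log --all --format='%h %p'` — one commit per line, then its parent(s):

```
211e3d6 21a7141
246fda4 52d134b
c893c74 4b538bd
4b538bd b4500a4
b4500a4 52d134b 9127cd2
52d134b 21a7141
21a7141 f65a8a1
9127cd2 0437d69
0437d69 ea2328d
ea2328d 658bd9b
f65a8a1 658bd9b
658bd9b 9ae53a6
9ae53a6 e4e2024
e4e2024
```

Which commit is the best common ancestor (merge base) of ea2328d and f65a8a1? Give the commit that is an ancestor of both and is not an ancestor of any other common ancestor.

Ancestors of ea2328d: {658bd9b, 9ae53a6, e4e2024, ea2328d}.
Ancestors of f65a8a1: {658bd9b, 9ae53a6, e4e2024, f65a8a1}.
Common ancestors: {658bd9b, 9ae53a6, e4e2024}.
Among these, 658bd9b is not an ancestor of any other common ancestor — it is the merge base.

658bd9b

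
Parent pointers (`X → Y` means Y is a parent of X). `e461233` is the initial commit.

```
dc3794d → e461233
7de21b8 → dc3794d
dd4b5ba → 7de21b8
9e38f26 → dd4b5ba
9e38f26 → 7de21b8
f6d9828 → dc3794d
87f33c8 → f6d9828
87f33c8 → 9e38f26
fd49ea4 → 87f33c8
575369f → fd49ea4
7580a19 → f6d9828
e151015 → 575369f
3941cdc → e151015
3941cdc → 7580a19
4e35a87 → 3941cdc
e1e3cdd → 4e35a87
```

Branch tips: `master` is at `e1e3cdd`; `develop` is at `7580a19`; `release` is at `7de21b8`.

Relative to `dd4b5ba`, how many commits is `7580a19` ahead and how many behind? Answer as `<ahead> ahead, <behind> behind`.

Reachable from 7580a19: {7580a19, dc3794d, e461233, f6d9828}.
Reachable from dd4b5ba: {7de21b8, dc3794d, dd4b5ba, e461233}.
Only in 7580a19's history (ahead): {7580a19, f6d9828} — 2.
Only in dd4b5ba's history (behind): {7de21b8, dd4b5ba} — 2.

2 ahead, 2 behind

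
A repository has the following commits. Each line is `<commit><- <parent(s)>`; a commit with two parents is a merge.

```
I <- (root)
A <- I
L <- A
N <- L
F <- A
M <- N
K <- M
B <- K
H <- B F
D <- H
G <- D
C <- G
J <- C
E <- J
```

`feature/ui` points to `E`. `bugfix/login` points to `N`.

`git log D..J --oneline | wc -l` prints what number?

3

Reachable from J: {A, B, C, D, F, G, H, I, J, K, L, M, N}.
Reachable from D: {A, B, D, F, H, I, K, L, M, N}.
In J's history but not D's: {C, G, J} — 3 commits.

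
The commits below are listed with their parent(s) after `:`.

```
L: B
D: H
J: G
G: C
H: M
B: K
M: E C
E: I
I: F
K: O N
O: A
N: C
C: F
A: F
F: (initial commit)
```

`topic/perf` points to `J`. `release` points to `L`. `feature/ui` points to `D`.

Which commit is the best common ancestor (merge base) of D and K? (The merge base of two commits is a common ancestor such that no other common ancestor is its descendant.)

C

Ancestors of D: {C, D, E, F, H, I, M}.
Ancestors of K: {A, C, F, K, N, O}.
Common ancestors: {C, F}.
Among these, C is not an ancestor of any other common ancestor — it is the merge base.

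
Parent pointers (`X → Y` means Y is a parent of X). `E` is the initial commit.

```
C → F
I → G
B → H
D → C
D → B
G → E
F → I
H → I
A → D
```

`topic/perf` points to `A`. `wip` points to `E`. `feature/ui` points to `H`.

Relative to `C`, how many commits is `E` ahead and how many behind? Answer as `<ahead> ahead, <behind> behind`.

Reachable from E: {E}.
Reachable from C: {C, E, F, G, I}.
Only in E's history (ahead): {} — 0.
Only in C's history (behind): {C, F, G, I} — 4.

0 ahead, 4 behind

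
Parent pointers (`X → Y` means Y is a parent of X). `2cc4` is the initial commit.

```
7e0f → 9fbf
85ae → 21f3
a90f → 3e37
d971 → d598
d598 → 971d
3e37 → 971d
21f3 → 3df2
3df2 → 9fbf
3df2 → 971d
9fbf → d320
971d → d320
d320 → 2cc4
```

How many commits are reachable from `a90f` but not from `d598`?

2

Reachable from a90f: {2cc4, 3e37, 971d, a90f, d320}.
Reachable from d598: {2cc4, 971d, d320, d598}.
In a90f's history but not d598's: {3e37, a90f} — 2 commits.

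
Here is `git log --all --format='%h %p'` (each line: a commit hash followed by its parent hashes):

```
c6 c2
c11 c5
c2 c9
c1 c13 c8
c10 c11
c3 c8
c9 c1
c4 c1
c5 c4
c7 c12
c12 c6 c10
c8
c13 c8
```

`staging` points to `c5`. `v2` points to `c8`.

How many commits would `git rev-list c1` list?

Walking parent pointers from c1: reachable set = {c1, c13, c8}.
That is 3 commits.

3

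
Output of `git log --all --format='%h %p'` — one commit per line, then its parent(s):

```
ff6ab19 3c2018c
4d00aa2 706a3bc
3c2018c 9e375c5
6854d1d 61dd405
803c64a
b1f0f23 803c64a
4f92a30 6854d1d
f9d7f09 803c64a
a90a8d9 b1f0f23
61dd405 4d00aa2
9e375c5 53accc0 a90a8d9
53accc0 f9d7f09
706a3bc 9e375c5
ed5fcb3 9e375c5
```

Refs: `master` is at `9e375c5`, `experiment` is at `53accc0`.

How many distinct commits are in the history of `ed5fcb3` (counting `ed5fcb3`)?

7

Walking parent pointers from ed5fcb3: reachable set = {53accc0, 803c64a, 9e375c5, a90a8d9, b1f0f23, ed5fcb3, f9d7f09}.
That is 7 commits.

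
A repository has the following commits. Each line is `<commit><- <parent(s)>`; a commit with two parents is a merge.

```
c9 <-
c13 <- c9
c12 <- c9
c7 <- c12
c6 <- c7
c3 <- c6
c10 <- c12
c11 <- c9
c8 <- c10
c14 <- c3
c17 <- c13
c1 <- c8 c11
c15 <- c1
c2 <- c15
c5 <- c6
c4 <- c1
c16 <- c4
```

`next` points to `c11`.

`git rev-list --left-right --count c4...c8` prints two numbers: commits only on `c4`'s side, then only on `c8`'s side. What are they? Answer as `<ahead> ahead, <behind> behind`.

Reachable from c4: {c1, c10, c11, c12, c4, c8, c9}.
Reachable from c8: {c10, c12, c8, c9}.
Only in c4's history (ahead): {c1, c11, c4} — 3.
Only in c8's history (behind): {} — 0.

3 ahead, 0 behind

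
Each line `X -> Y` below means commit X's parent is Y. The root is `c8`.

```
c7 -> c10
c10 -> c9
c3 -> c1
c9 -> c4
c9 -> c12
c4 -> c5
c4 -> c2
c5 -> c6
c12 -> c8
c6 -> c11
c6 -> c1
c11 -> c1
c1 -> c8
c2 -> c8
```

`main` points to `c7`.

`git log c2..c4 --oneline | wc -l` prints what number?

5

Reachable from c4: {c1, c11, c2, c4, c5, c6, c8}.
Reachable from c2: {c2, c8}.
In c4's history but not c2's: {c1, c11, c4, c5, c6} — 5 commits.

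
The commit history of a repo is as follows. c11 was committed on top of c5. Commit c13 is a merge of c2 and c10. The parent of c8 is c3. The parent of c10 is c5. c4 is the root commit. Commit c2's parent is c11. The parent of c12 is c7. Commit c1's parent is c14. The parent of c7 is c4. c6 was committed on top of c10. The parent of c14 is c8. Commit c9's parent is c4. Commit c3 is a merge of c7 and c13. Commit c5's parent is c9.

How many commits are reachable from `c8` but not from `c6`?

6

Reachable from c8: {c10, c11, c13, c2, c3, c4, c5, c7, c8, c9}.
Reachable from c6: {c10, c4, c5, c6, c9}.
In c8's history but not c6's: {c11, c13, c2, c3, c7, c8} — 6 commits.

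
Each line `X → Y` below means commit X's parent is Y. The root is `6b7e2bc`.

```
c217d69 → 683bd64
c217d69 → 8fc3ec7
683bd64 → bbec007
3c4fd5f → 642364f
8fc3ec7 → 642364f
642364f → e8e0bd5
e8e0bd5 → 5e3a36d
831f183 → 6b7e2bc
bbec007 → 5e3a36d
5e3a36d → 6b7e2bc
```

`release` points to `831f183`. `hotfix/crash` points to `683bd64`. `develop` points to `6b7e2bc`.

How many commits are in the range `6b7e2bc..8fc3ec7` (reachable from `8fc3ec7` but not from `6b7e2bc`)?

4

Reachable from 8fc3ec7: {5e3a36d, 642364f, 6b7e2bc, 8fc3ec7, e8e0bd5}.
Reachable from 6b7e2bc: {6b7e2bc}.
In 8fc3ec7's history but not 6b7e2bc's: {5e3a36d, 642364f, 8fc3ec7, e8e0bd5} — 4 commits.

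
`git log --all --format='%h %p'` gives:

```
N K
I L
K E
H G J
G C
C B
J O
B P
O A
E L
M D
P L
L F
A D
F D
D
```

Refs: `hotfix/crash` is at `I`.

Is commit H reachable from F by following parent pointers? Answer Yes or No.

Ancestors of F: {D, F}.
H is not in that set, so it is not an ancestor of F.

No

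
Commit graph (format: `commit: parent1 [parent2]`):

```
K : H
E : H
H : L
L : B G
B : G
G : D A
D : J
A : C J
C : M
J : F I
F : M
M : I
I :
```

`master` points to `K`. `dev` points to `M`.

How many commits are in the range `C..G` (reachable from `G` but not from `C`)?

Reachable from G: {A, C, D, F, G, I, J, M}.
Reachable from C: {C, I, M}.
In G's history but not C's: {A, D, F, G, J} — 5 commits.

5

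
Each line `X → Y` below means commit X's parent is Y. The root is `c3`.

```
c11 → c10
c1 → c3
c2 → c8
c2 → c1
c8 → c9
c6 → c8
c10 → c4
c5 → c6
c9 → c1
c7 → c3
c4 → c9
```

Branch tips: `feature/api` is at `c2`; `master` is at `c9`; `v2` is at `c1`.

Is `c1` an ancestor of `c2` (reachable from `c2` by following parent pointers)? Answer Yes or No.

Ancestors of c2 (commits reachable by following parents): {c1, c2, c3, c8, c9}.
c1 is in that set, so it is an ancestor of c2.

Yes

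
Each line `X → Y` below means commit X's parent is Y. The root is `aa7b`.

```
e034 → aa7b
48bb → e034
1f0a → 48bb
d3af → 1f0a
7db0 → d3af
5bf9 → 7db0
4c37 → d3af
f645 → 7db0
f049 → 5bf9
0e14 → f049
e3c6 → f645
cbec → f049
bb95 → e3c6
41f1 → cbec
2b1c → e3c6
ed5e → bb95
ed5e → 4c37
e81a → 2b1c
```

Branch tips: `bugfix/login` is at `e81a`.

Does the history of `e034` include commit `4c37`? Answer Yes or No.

No

Ancestors of e034: {aa7b, e034}.
4c37 is not in that set, so it is not an ancestor of e034.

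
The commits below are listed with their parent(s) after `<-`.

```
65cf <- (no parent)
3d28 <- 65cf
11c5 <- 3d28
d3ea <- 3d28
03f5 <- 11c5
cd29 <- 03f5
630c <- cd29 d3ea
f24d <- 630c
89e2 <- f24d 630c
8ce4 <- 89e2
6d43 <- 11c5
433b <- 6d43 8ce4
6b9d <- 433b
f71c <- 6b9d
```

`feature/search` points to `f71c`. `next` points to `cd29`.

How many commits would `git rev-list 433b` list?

12

Walking parent pointers from 433b: reachable set = {03f5, 11c5, 3d28, 433b, 630c, 65cf, 6d43, 89e2, 8ce4, cd29, d3ea, f24d}.
That is 12 commits.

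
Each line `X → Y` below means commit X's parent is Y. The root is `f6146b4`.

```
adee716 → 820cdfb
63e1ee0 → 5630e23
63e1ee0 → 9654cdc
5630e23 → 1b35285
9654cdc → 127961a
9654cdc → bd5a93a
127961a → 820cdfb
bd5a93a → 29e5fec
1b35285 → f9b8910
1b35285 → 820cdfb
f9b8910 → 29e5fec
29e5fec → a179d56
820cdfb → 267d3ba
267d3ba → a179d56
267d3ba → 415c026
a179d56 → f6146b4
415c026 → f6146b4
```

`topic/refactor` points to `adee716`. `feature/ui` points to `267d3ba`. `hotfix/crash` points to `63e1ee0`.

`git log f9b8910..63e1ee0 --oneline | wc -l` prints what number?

9

Reachable from 63e1ee0: {127961a, 1b35285, 267d3ba, 29e5fec, 415c026, 5630e23, 63e1ee0, 820cdfb, 9654cdc, a179d56, bd5a93a, f6146b4, f9b8910}.
Reachable from f9b8910: {29e5fec, a179d56, f6146b4, f9b8910}.
In 63e1ee0's history but not f9b8910's: {127961a, 1b35285, 267d3ba, 415c026, 5630e23, 63e1ee0, 820cdfb, 9654cdc, bd5a93a} — 9 commits.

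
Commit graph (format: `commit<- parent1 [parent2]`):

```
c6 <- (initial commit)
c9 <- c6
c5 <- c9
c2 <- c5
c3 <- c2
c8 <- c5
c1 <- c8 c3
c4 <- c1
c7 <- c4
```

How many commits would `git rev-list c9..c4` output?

Reachable from c4: {c1, c2, c3, c4, c5, c6, c8, c9}.
Reachable from c9: {c6, c9}.
In c4's history but not c9's: {c1, c2, c3, c4, c5, c8} — 6 commits.

6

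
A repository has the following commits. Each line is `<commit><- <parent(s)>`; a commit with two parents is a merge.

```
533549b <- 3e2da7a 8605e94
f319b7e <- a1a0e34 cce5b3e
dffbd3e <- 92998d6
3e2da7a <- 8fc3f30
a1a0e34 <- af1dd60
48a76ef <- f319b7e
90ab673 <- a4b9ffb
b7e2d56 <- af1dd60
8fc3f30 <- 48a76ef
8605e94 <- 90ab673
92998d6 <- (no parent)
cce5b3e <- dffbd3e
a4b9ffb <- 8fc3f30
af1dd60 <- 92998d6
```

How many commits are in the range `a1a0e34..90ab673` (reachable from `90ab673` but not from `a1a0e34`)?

Reachable from 90ab673: {48a76ef, 8fc3f30, 90ab673, 92998d6, a1a0e34, a4b9ffb, af1dd60, cce5b3e, dffbd3e, f319b7e}.
Reachable from a1a0e34: {92998d6, a1a0e34, af1dd60}.
In 90ab673's history but not a1a0e34's: {48a76ef, 8fc3f30, 90ab673, a4b9ffb, cce5b3e, dffbd3e, f319b7e} — 7 commits.

7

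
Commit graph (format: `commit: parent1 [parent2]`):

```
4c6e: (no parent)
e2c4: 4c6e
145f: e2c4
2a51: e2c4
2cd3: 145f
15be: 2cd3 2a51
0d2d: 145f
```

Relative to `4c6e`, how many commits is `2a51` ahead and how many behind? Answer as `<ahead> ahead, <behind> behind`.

2 ahead, 0 behind

Reachable from 2a51: {2a51, 4c6e, e2c4}.
Reachable from 4c6e: {4c6e}.
Only in 2a51's history (ahead): {2a51, e2c4} — 2.
Only in 4c6e's history (behind): {} — 0.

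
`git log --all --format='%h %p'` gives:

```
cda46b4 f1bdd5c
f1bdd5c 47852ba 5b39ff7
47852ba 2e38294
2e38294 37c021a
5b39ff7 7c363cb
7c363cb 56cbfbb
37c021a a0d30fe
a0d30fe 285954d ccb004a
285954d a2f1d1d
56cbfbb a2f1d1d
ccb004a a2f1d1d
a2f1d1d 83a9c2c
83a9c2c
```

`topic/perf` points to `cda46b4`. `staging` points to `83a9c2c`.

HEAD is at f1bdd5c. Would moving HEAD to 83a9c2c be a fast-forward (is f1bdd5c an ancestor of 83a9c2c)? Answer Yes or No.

No

A fast-forward from f1bdd5c to 83a9c2c is possible iff f1bdd5c is an ancestor of 83a9c2c.
Ancestors of 83a9c2c: {83a9c2c}.
f1bdd5c is not among them, so fast-forward is not possible.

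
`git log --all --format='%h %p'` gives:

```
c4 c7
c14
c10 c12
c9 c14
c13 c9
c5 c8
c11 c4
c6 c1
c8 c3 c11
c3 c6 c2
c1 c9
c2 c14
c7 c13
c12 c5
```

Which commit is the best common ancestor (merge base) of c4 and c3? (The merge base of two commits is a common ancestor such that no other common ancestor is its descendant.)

Ancestors of c4: {c13, c14, c4, c7, c9}.
Ancestors of c3: {c1, c14, c2, c3, c6, c9}.
Common ancestors: {c14, c9}.
Among these, c9 is not an ancestor of any other common ancestor — it is the merge base.

c9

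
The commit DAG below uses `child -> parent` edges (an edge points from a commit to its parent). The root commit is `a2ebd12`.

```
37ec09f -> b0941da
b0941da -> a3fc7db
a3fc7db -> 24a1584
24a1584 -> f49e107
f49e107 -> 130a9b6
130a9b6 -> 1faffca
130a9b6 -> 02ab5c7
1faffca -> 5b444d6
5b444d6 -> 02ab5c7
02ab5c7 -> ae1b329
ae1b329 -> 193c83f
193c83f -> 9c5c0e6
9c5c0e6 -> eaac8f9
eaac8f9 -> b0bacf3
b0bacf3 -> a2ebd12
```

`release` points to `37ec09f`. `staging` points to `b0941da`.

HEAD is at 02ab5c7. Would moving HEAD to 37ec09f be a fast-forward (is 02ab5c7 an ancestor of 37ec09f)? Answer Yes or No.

Yes

A fast-forward from 02ab5c7 to 37ec09f is possible iff 02ab5c7 is an ancestor of 37ec09f.
Ancestors of 37ec09f: {02ab5c7, 130a9b6, 193c83f, 1faffca, 24a1584, 37ec09f, 5b444d6, 9c5c0e6, a2ebd12, a3fc7db, ae1b329, b0941da, b0bacf3, eaac8f9, f49e107}.
02ab5c7 is among them, so fast-forward is possible.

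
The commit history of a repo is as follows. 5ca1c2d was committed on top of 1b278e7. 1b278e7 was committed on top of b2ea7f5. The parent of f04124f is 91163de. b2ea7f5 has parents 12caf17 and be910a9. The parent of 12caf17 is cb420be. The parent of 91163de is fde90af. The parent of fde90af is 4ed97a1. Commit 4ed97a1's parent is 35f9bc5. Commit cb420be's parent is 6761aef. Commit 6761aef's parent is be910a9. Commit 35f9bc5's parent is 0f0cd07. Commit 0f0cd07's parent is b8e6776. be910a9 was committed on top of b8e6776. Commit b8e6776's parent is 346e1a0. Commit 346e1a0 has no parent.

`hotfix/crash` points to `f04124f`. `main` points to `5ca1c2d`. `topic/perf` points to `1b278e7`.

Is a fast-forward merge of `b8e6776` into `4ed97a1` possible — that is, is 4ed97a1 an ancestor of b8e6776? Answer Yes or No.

No

A fast-forward from 4ed97a1 to b8e6776 is possible iff 4ed97a1 is an ancestor of b8e6776.
Ancestors of b8e6776: {346e1a0, b8e6776}.
4ed97a1 is not among them, so fast-forward is not possible.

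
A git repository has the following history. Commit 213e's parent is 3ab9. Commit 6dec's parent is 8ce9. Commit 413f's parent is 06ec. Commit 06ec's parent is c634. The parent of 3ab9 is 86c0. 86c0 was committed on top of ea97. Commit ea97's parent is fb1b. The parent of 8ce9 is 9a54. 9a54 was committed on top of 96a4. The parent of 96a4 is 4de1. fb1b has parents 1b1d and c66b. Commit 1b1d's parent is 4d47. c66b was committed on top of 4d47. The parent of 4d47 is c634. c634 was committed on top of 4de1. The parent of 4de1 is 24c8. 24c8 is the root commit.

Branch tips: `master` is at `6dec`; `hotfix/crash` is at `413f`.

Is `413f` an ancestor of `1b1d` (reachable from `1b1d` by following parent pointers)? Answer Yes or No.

Ancestors of 1b1d: {1b1d, 24c8, 4d47, 4de1, c634}.
413f is not in that set, so it is not an ancestor of 1b1d.

No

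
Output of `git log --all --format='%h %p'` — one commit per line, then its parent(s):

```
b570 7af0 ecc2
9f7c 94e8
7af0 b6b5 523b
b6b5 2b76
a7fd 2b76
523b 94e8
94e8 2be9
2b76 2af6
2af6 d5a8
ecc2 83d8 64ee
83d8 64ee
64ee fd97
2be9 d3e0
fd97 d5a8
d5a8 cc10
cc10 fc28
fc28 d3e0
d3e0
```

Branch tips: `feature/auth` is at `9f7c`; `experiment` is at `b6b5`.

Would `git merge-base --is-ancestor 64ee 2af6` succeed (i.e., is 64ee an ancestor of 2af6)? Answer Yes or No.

No

Ancestors of 2af6: {2af6, cc10, d3e0, d5a8, fc28}.
64ee is not in that set, so it is not an ancestor of 2af6.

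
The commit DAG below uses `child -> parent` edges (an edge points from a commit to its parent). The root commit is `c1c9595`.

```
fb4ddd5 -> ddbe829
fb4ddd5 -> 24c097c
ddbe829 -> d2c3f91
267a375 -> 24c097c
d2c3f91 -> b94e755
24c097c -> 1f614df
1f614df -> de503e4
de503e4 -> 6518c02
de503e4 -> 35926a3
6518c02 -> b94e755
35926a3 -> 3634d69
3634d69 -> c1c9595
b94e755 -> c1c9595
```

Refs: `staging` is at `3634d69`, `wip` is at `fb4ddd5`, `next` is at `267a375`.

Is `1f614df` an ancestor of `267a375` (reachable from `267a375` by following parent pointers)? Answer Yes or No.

Ancestors of 267a375 (commits reachable by following parents): {1f614df, 24c097c, 267a375, 35926a3, 3634d69, 6518c02, b94e755, c1c9595, de503e4}.
1f614df is in that set, so it is an ancestor of 267a375.

Yes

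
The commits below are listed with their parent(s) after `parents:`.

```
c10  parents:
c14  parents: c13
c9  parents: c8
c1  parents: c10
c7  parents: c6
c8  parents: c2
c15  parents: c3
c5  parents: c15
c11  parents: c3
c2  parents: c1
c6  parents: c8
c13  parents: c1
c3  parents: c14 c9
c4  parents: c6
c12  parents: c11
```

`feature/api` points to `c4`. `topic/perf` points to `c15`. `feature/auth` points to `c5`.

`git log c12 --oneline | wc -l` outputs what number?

10

Walking parent pointers from c12: reachable set = {c1, c10, c11, c12, c13, c14, c2, c3, c8, c9}.
That is 10 commits.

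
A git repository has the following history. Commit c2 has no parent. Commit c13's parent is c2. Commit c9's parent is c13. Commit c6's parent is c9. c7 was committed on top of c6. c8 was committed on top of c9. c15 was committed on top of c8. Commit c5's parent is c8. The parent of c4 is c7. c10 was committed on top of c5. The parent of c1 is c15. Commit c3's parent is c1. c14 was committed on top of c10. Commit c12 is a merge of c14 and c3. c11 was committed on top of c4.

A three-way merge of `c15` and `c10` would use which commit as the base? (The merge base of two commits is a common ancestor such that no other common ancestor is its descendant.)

Ancestors of c15: {c13, c15, c2, c8, c9}.
Ancestors of c10: {c10, c13, c2, c5, c8, c9}.
Common ancestors: {c13, c2, c8, c9}.
Among these, c8 is not an ancestor of any other common ancestor — it is the merge base.

c8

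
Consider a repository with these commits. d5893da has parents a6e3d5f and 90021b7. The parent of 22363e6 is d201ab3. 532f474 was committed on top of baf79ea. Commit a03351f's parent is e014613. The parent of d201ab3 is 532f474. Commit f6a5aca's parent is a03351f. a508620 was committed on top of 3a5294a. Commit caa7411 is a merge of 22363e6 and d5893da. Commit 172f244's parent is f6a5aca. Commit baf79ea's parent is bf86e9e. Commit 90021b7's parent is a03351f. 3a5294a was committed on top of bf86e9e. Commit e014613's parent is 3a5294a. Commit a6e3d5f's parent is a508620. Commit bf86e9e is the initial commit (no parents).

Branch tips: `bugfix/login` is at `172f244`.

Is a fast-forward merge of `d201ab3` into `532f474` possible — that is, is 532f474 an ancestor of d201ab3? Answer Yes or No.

A fast-forward from 532f474 to d201ab3 is possible iff 532f474 is an ancestor of d201ab3.
Ancestors of d201ab3: {532f474, baf79ea, bf86e9e, d201ab3}.
532f474 is among them, so fast-forward is possible.

Yes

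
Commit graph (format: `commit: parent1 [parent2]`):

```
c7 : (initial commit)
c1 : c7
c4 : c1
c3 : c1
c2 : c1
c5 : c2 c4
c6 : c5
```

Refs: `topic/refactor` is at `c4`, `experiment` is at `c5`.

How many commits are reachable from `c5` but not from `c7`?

4

Reachable from c5: {c1, c2, c4, c5, c7}.
Reachable from c7: {c7}.
In c5's history but not c7's: {c1, c2, c4, c5} — 4 commits.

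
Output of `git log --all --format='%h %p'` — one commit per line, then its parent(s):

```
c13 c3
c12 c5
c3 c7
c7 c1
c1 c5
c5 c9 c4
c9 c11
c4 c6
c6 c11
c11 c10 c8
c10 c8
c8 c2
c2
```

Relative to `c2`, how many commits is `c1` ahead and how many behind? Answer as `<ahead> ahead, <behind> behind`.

Reachable from c1: {c1, c10, c11, c2, c4, c5, c6, c8, c9}.
Reachable from c2: {c2}.
Only in c1's history (ahead): {c1, c10, c11, c4, c5, c6, c8, c9} — 8.
Only in c2's history (behind): {} — 0.

8 ahead, 0 behind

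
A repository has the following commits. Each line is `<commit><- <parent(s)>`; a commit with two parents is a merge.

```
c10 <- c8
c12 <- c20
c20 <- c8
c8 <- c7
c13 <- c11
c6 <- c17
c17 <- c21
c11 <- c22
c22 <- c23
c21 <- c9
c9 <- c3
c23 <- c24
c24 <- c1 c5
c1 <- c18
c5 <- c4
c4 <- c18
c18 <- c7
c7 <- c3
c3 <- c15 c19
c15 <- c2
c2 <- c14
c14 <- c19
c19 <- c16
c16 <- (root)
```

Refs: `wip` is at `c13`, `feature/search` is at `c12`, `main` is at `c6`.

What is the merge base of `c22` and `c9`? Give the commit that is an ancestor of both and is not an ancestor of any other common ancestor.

Ancestors of c22: {c1, c14, c15, c16, c18, c19, c2, c22, c23, c24, c3, c4, c5, c7}.
Ancestors of c9: {c14, c15, c16, c19, c2, c3, c9}.
Common ancestors: {c14, c15, c16, c19, c2, c3}.
Among these, c3 is not an ancestor of any other common ancestor — it is the merge base.

c3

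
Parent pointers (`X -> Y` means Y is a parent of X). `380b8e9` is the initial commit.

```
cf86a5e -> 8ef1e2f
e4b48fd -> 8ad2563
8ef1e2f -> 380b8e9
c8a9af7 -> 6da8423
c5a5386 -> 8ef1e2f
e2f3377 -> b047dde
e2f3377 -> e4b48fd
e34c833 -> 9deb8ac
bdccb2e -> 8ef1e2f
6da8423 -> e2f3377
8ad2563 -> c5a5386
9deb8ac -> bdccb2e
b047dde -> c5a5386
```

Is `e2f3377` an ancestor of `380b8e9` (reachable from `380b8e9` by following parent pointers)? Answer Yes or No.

No

Ancestors of 380b8e9: {380b8e9}.
e2f3377 is not in that set, so it is not an ancestor of 380b8e9.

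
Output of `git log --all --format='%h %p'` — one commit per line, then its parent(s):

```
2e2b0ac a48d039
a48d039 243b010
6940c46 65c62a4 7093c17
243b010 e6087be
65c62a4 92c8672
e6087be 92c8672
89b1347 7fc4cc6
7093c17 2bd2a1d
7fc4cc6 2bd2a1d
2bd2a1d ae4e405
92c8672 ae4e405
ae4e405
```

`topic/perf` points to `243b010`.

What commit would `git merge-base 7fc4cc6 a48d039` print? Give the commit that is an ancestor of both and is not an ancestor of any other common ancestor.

ae4e405

Ancestors of 7fc4cc6: {2bd2a1d, 7fc4cc6, ae4e405}.
Ancestors of a48d039: {243b010, 92c8672, a48d039, ae4e405, e6087be}.
Common ancestors: {ae4e405}.
The only common ancestor is ae4e405, so it is the merge base.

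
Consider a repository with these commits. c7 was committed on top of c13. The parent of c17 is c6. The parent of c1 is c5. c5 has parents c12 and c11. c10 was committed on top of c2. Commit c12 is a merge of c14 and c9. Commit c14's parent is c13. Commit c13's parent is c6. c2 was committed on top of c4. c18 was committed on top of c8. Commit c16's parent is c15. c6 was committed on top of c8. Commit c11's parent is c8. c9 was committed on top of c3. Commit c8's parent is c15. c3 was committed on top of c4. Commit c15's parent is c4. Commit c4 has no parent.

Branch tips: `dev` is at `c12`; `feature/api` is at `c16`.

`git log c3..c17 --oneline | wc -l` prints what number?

4

Reachable from c17: {c15, c17, c4, c6, c8}.
Reachable from c3: {c3, c4}.
In c17's history but not c3's: {c15, c17, c6, c8} — 4 commits.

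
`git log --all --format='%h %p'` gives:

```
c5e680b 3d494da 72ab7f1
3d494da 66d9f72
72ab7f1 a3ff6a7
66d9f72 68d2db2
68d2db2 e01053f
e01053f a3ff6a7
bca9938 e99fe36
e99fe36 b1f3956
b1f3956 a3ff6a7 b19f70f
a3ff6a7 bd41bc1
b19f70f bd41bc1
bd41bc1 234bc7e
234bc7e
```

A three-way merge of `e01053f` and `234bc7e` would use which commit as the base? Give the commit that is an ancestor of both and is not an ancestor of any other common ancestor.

Ancestors of e01053f: {234bc7e, a3ff6a7, bd41bc1, e01053f}.
Ancestors of 234bc7e: {234bc7e}.
Common ancestors: {234bc7e}.
The only common ancestor is 234bc7e, so it is the merge base.

234bc7e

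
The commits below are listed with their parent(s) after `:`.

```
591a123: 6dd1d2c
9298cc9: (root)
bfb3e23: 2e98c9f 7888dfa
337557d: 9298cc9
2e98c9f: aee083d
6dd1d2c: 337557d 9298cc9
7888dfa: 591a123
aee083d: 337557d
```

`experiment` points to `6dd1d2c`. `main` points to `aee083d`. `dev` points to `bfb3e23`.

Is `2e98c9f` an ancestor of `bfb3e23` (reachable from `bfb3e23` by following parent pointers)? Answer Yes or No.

Ancestors of bfb3e23 (commits reachable by following parents): {2e98c9f, 337557d, 591a123, 6dd1d2c, 7888dfa, 9298cc9, aee083d, bfb3e23}.
2e98c9f is in that set, so it is an ancestor of bfb3e23.

Yes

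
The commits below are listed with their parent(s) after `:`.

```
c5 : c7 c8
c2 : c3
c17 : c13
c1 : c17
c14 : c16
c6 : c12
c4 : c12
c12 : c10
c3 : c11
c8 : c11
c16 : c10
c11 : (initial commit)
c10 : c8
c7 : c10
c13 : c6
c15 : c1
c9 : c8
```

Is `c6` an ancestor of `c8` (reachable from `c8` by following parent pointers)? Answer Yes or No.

No

Ancestors of c8: {c11, c8}.
c6 is not in that set, so it is not an ancestor of c8.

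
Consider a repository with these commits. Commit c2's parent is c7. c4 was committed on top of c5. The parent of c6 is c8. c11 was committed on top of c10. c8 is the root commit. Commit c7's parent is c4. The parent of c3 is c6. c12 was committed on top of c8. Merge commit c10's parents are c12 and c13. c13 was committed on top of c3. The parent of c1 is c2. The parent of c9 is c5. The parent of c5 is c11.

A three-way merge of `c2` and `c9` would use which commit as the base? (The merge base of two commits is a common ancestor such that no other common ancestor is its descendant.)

Ancestors of c2: {c10, c11, c12, c13, c2, c3, c4, c5, c6, c7, c8}.
Ancestors of c9: {c10, c11, c12, c13, c3, c5, c6, c8, c9}.
Common ancestors: {c10, c11, c12, c13, c3, c5, c6, c8}.
Among these, c5 is not an ancestor of any other common ancestor — it is the merge base.

c5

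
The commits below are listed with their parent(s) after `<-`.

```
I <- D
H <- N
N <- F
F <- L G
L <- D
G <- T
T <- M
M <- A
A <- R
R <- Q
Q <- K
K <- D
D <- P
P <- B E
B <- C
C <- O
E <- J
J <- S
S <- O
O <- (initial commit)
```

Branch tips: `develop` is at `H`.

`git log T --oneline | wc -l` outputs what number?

Walking parent pointers from T: reachable set = {A, B, C, D, E, J, K, M, O, P, Q, R, S, T}.
That is 14 commits.

14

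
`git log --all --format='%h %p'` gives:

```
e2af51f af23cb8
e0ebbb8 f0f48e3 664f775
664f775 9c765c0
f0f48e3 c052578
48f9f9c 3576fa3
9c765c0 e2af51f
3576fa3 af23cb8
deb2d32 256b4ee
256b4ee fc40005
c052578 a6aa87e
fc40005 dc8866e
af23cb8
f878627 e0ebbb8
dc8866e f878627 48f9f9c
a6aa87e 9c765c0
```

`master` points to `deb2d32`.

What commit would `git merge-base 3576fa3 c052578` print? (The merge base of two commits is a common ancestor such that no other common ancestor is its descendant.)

af23cb8

Ancestors of 3576fa3: {3576fa3, af23cb8}.
Ancestors of c052578: {9c765c0, a6aa87e, af23cb8, c052578, e2af51f}.
Common ancestors: {af23cb8}.
The only common ancestor is af23cb8, so it is the merge base.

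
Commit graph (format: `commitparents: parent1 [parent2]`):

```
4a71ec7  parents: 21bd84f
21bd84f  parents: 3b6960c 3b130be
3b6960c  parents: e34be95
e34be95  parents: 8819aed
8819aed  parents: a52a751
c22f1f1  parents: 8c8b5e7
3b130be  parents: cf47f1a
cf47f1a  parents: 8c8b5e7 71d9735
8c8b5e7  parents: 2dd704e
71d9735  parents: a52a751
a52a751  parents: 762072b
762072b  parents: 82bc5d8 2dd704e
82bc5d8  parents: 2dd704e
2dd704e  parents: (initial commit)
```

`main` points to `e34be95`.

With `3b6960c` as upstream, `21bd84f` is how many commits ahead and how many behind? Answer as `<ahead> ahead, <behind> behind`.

Reachable from 21bd84f: {21bd84f, 2dd704e, 3b130be, 3b6960c, 71d9735, 762072b, 82bc5d8, 8819aed, 8c8b5e7, a52a751, cf47f1a, e34be95}.
Reachable from 3b6960c: {2dd704e, 3b6960c, 762072b, 82bc5d8, 8819aed, a52a751, e34be95}.
Only in 21bd84f's history (ahead): {21bd84f, 3b130be, 71d9735, 8c8b5e7, cf47f1a} — 5.
Only in 3b6960c's history (behind): {} — 0.

5 ahead, 0 behind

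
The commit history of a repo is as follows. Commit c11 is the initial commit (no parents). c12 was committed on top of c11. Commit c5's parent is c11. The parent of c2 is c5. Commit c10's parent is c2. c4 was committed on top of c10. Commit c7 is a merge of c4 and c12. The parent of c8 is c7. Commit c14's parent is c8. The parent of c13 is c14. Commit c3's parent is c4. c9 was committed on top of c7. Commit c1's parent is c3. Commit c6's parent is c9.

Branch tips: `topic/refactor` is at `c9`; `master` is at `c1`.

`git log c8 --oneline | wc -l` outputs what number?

Walking parent pointers from c8: reachable set = {c10, c11, c12, c2, c4, c5, c7, c8}.
That is 8 commits.

8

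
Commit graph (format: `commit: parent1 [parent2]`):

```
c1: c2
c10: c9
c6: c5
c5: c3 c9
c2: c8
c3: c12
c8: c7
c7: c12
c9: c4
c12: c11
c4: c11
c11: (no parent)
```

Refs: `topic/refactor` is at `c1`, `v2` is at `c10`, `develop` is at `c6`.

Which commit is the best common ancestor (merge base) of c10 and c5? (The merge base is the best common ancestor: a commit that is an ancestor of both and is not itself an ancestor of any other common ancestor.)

c9

Ancestors of c10: {c10, c11, c4, c9}.
Ancestors of c5: {c11, c12, c3, c4, c5, c9}.
Common ancestors: {c11, c4, c9}.
Among these, c9 is not an ancestor of any other common ancestor — it is the merge base.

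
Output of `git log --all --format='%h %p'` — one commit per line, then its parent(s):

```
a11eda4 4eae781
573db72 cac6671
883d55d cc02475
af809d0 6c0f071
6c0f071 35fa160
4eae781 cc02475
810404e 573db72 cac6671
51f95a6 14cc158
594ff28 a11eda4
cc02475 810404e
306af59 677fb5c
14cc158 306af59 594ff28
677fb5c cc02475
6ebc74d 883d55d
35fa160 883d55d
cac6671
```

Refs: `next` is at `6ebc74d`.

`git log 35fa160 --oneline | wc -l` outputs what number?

6

Walking parent pointers from 35fa160: reachable set = {35fa160, 573db72, 810404e, 883d55d, cac6671, cc02475}.
That is 6 commits.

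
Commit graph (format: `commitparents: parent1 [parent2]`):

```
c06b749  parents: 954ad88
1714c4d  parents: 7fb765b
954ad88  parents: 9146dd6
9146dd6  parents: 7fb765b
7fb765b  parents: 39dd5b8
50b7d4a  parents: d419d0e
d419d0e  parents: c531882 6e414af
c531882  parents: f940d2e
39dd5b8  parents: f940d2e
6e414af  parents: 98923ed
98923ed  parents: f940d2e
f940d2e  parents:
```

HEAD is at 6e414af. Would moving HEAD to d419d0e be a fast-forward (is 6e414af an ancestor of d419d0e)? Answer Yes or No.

A fast-forward from 6e414af to d419d0e is possible iff 6e414af is an ancestor of d419d0e.
Ancestors of d419d0e: {6e414af, 98923ed, c531882, d419d0e, f940d2e}.
6e414af is among them, so fast-forward is possible.

Yes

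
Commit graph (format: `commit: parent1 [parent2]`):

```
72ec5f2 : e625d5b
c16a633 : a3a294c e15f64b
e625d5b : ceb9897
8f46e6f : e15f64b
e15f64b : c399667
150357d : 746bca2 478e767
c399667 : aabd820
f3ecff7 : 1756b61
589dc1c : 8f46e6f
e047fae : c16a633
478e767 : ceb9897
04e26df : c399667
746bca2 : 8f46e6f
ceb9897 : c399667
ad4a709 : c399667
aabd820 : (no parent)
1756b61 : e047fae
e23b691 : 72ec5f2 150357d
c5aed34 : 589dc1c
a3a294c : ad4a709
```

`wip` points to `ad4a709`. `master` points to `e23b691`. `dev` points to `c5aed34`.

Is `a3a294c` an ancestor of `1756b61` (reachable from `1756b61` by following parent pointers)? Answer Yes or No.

Yes

Ancestors of 1756b61 (commits reachable by following parents): {1756b61, a3a294c, aabd820, ad4a709, c16a633, c399667, e047fae, e15f64b}.
a3a294c is in that set, so it is an ancestor of 1756b61.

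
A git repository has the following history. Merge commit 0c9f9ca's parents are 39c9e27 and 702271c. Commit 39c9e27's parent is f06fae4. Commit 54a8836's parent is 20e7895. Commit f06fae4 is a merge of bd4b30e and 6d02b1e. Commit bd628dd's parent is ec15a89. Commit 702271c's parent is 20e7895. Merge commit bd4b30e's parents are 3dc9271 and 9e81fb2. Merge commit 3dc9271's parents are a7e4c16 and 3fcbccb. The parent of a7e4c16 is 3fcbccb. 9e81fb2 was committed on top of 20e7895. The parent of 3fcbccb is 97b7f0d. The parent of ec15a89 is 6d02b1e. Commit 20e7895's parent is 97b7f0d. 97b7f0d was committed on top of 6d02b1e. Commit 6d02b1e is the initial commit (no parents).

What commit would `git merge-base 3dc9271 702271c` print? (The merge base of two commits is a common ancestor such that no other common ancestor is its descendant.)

97b7f0d

Ancestors of 3dc9271: {3dc9271, 3fcbccb, 6d02b1e, 97b7f0d, a7e4c16}.
Ancestors of 702271c: {20e7895, 6d02b1e, 702271c, 97b7f0d}.
Common ancestors: {6d02b1e, 97b7f0d}.
Among these, 97b7f0d is not an ancestor of any other common ancestor — it is the merge base.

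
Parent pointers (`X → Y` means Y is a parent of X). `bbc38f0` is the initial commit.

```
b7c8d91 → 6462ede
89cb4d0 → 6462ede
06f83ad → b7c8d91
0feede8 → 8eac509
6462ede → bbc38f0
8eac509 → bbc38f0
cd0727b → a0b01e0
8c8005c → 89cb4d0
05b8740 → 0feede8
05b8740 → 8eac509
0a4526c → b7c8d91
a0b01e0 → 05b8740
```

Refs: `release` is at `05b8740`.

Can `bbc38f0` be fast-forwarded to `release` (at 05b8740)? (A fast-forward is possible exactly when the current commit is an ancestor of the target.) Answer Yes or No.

A fast-forward from bbc38f0 to 05b8740 is possible iff bbc38f0 is an ancestor of 05b8740.
Ancestors of 05b8740: {05b8740, 0feede8, 8eac509, bbc38f0}.
bbc38f0 is among them, so fast-forward is possible.

Yes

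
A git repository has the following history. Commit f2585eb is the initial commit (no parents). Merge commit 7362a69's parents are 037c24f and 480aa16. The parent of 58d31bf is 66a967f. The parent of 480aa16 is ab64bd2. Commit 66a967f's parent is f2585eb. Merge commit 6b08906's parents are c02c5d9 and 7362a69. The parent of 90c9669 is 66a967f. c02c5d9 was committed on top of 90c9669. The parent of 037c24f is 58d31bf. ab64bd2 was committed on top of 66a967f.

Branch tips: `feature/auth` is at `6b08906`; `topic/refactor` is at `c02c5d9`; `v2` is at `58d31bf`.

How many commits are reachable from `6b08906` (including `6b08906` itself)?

Walking parent pointers from 6b08906: reachable set = {037c24f, 480aa16, 58d31bf, 66a967f, 6b08906, 7362a69, 90c9669, ab64bd2, c02c5d9, f2585eb}.
That is 10 commits.

10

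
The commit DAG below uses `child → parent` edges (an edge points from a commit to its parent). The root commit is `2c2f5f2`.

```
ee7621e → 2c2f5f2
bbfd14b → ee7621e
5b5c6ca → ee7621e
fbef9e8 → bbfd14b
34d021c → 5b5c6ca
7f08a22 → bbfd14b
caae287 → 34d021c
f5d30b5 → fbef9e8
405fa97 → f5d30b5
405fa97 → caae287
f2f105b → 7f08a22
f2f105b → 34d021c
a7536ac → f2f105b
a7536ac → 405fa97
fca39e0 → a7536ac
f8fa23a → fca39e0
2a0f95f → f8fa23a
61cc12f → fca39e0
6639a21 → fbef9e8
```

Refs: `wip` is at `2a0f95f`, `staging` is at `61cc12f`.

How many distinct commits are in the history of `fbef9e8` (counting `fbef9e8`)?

4

Walking parent pointers from fbef9e8: reachable set = {2c2f5f2, bbfd14b, ee7621e, fbef9e8}.
That is 4 commits.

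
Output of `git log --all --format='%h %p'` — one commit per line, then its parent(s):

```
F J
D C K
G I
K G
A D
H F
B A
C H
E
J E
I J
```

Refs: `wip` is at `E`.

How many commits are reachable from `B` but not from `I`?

Reachable from B: {A, B, C, D, E, F, G, H, I, J, K}.
Reachable from I: {E, I, J}.
In B's history but not I's: {A, B, C, D, F, G, H, K} — 8 commits.

8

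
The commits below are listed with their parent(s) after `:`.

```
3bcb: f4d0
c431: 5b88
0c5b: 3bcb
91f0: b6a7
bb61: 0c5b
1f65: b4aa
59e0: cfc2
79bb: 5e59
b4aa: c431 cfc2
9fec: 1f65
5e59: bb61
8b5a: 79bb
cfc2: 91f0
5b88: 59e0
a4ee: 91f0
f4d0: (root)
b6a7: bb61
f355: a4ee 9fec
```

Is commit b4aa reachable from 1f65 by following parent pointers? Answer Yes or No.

Yes

Ancestors of 1f65 (commits reachable by following parents): {0c5b, 1f65, 3bcb, 59e0, 5b88, 91f0, b4aa, b6a7, bb61, c431, cfc2, f4d0}.
b4aa is in that set, so it is an ancestor of 1f65.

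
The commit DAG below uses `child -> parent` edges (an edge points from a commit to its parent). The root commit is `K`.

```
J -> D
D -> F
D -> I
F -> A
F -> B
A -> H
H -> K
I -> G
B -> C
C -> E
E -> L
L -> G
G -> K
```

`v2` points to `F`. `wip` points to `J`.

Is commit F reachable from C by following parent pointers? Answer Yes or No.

Ancestors of C: {C, E, G, K, L}.
F is not in that set, so it is not an ancestor of C.

No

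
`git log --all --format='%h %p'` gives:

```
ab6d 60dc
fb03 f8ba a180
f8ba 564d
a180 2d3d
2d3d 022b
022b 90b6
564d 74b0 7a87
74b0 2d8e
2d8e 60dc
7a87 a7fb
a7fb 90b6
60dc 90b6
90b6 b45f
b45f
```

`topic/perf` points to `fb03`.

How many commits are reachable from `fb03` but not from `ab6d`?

Reachable from fb03: {022b, 2d3d, 2d8e, 564d, 60dc, 74b0, 7a87, 90b6, a180, a7fb, b45f, f8ba, fb03}.
Reachable from ab6d: {60dc, 90b6, ab6d, b45f}.
In fb03's history but not ab6d's: {022b, 2d3d, 2d8e, 564d, 74b0, 7a87, a180, a7fb, f8ba, fb03} — 10 commits.

10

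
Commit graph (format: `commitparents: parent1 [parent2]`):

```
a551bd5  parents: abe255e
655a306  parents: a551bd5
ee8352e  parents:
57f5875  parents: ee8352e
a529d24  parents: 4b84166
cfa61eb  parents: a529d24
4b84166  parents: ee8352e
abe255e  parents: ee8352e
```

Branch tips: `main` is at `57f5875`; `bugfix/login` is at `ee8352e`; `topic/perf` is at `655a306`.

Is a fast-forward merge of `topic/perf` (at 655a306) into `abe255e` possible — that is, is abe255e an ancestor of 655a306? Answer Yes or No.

Yes

A fast-forward from abe255e to 655a306 is possible iff abe255e is an ancestor of 655a306.
Ancestors of 655a306: {655a306, a551bd5, abe255e, ee8352e}.
abe255e is among them, so fast-forward is possible.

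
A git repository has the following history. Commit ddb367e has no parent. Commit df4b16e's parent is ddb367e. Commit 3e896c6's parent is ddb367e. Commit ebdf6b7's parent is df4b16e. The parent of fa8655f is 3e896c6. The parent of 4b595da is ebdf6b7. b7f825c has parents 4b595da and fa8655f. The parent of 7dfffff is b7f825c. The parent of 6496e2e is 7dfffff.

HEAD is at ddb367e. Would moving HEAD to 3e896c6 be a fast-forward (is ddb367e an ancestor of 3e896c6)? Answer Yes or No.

A fast-forward from ddb367e to 3e896c6 is possible iff ddb367e is an ancestor of 3e896c6.
Ancestors of 3e896c6: {3e896c6, ddb367e}.
ddb367e is among them, so fast-forward is possible.

Yes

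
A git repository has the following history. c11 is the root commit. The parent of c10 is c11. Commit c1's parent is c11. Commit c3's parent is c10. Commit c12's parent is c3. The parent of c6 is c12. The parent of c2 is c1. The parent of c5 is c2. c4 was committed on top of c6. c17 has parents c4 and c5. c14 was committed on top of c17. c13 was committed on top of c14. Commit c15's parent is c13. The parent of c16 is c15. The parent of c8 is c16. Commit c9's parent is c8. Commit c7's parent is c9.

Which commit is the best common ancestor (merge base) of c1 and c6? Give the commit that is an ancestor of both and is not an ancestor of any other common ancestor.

c11

Ancestors of c1: {c1, c11}.
Ancestors of c6: {c10, c11, c12, c3, c6}.
Common ancestors: {c11}.
The only common ancestor is c11, so it is the merge base.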